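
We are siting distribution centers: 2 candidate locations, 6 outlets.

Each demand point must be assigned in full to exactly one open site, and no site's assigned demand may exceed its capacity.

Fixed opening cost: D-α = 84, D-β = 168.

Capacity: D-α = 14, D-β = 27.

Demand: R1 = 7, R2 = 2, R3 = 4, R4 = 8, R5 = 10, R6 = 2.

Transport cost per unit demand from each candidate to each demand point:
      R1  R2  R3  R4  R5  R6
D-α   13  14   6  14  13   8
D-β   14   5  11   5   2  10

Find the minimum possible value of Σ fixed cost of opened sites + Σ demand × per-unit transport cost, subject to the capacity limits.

Open {D-α, D-β}; cheapest assignment that respects the capacities:
  D-α (cap 14, load 13): R1, R3, R6 — cost 7×13 + 4×6 + 2×8 = 131
  D-β (cap 27, load 20): R2, R4, R5 — cost 2×5 + 8×5 + 10×2 = 70
  Shipping 201, fixed 252 → total 453.
  Any other capacity-feasible assignment to {D-α, D-β} ships for at least 201.
Total demand is 33 and no other set of sites has combined capacity ≥ 33, so {D-α, D-β} is the only feasible choice of open sites. Minimum: 453.

453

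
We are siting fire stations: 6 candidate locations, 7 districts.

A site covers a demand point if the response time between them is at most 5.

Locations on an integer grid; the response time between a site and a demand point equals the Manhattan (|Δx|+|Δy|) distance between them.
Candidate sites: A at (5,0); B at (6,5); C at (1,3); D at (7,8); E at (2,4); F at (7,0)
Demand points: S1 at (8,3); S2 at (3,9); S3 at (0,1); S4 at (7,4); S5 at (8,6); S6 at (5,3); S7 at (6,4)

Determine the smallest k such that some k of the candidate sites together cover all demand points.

Coverage sets (demand points within 5 of each site):
  A: {S6, S7}
  B: {S1, S4, S5, S6, S7}
  C: {S3, S6}
  D: {S2, S4, S5, S7}
  E: {S3, S4, S6, S7}
  F: {S1, S4, S6, S7}
No 2 sites suffice: every size-2 union leaves at least one demand point uncovered.
But {B, C, D} covers everything, so the minimum is 3.

3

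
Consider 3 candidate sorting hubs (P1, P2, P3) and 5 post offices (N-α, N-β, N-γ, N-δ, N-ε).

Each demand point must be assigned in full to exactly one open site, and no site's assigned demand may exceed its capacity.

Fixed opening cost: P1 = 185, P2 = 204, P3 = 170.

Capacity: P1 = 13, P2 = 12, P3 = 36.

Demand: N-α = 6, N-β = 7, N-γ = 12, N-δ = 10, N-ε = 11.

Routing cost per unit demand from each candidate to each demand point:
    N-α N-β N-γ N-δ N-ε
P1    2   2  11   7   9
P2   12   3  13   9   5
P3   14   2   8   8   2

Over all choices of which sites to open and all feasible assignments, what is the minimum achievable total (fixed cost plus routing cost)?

579

Open {P1, P3}; cheapest assignment that respects the capacities:
  P1 (cap 13, load 13): N-α, N-β — cost 6×2 + 7×2 = 26
  P3 (cap 36, load 33): N-γ, N-δ, N-ε — cost 12×8 + 10×8 + 11×2 = 198
  Shipping 224, fixed 355 → total 579.
  Any other capacity-feasible assignment to {P1, P3} ships for at least 224.
Compare {P2, P3}: its best feasible assignment gives total 680.
Compare {P1, P2, P3}: its best feasible assignment gives total 783.
Every other set of open sites that can feasibly serve all demand totals ≥ 680 even under its best assignment. Minimum: 579.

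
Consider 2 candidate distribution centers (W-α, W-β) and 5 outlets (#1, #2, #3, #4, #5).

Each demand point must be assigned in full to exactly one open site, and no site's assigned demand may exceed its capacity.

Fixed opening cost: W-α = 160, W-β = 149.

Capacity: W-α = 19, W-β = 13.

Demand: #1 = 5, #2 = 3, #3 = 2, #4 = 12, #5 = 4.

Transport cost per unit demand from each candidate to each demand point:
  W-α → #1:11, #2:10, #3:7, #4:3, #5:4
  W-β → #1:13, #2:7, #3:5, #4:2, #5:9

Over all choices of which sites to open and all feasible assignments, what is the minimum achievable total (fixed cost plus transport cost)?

Open {W-α, W-β}; cheapest assignment that respects the capacities:
  W-α (cap 19, load 14): #1, #2, #3, #5 — cost 5×11 + 3×10 + 2×7 + 4×4 = 115
  W-β (cap 13, load 12): #4 — cost 12×2 = 24
  Shipping 139, fixed 309 → total 448.
  Any other capacity-feasible assignment to {W-α, W-β} ships for at least 139.
Total demand is 26 and no other set of sites has combined capacity ≥ 26, so {W-α, W-β} is the only feasible choice of open sites. Minimum: 448.

448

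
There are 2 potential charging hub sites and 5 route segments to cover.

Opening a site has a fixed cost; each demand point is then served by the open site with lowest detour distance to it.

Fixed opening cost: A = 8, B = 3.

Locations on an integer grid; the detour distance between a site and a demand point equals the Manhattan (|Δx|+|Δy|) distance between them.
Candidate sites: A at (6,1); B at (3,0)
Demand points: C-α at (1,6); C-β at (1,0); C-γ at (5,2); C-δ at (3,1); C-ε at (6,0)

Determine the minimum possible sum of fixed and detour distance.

21

Open {B}: assign each demand point to its cheapest open site.
  C-α→B 8, C-β→B 2, C-γ→B 4, C-δ→B 1, C-ε→B 3
  detour distance 18, fixed 3 → total 21.
Compare {A, B}: detour distance 14 + fixed 11 = 25.
Compare {A}: detour distance 22 + fixed 8 = 30.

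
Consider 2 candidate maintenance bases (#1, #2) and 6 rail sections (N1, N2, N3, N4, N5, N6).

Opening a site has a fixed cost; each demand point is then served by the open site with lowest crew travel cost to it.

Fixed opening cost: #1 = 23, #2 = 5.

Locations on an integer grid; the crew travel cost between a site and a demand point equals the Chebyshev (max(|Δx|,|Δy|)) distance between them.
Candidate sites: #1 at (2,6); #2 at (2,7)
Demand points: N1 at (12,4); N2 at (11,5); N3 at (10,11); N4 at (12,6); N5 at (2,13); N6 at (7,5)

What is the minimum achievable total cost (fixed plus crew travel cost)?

Open {#2}: assign each demand point to its cheapest open site.
  N1→#2 10, N2→#2 9, N3→#2 8, N4→#2 10, N5→#2 6, N6→#2 5
  crew travel cost 48, fixed 5 → total 53.
Compare {#1}: crew travel cost 49 + fixed 23 = 72.
Compare {#1, #2}: crew travel cost 48 + fixed 28 = 76.

53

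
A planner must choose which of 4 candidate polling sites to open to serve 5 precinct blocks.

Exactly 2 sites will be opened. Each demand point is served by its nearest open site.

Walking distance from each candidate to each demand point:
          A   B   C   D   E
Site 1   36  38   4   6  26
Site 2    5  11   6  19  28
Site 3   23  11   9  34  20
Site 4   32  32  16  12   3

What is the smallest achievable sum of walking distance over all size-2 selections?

Open {Site 2, Site 4}.
  A→Site 2 5, B→Site 2 11, C→Site 2 6, D→Site 4 12, E→Site 4 3  ⇒ total 37.
Compare {Site 1, Site 2}: total 52.
Compare {Site 3, Site 4}: total 58.
No size-2 selection does better; minimum is 37.

37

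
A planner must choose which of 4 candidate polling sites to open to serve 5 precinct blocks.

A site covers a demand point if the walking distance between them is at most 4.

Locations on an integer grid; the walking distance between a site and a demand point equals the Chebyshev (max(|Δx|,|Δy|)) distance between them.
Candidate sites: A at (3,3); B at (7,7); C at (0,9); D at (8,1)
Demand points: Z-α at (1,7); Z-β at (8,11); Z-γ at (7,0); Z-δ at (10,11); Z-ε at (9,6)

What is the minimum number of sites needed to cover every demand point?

Coverage sets (demand points within 4 of each site):
  A: {Z-α, Z-γ}
  B: {Z-β, Z-δ, Z-ε}
  C: {Z-α}
  D: {Z-γ}
No single site covers all 5 demand points.
But {A, B} covers everything, so the minimum is 2.

2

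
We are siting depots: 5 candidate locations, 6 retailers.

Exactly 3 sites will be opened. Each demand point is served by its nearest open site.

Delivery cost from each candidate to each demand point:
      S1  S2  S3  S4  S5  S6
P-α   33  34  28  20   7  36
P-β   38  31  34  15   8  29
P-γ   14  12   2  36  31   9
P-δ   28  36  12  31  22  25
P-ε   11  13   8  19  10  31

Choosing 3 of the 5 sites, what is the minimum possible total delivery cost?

57

Open {P-β, P-γ, P-ε}.
  S1→P-ε 11, S2→P-γ 12, S3→P-γ 2, S4→P-β 15, S5→P-β 8, S6→P-γ 9  ⇒ total 57.
Compare {P-α, P-β, P-γ}: total 59.
Compare {P-α, P-γ, P-ε}: total 60.
No size-3 selection does better; minimum is 57.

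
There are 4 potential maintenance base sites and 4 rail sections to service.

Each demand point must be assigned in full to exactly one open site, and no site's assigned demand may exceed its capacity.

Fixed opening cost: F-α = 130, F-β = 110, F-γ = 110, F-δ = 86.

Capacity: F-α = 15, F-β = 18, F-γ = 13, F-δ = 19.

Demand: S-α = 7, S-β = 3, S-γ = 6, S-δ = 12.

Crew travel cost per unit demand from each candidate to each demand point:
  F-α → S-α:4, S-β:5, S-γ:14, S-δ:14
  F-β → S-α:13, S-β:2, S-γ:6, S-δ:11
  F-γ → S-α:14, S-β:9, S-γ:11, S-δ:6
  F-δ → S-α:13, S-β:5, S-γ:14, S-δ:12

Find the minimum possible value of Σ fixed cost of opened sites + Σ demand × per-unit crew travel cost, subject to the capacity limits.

425

Open {F-β, F-γ}; cheapest assignment that respects the capacities:
  F-β (cap 18, load 16): S-α, S-β, S-γ — cost 7×13 + 3×2 + 6×6 = 133
  F-γ (cap 13, load 12): S-δ — cost 12×6 = 72
  Shipping 205, fixed 220 → total 425.
  Any other capacity-feasible assignment to {F-β, F-γ} ships for at least 205.
Compare {F-α, F-β}: its best feasible assignment gives total 451.
Compare {F-γ, F-δ}: its best feasible assignment gives total 458.
Every other set of open sites that can feasibly serve all demand totals ≥ 451 even under its best assignment. Minimum: 425.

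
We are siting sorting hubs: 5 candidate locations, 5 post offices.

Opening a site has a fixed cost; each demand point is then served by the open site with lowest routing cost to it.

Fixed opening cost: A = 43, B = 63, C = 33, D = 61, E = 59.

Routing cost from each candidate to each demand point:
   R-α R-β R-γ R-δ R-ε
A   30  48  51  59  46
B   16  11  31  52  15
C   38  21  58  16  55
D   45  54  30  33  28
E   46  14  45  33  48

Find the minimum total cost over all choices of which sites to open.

Open {B, C}: assign each demand point to its cheapest open site.
  R-α→B 16, R-β→B 11, R-γ→B 31, R-δ→C 16, R-ε→B 15
  routing cost 89, fixed 96 → total 185.
Compare {B}: routing cost 125 + fixed 63 = 188.
Compare {C}: routing cost 188 + fixed 33 = 221.
Compare {C, D}: routing cost 133 + fixed 94 = 227.
All other subsets cost ≥ 188. Minimum total cost: 185.

185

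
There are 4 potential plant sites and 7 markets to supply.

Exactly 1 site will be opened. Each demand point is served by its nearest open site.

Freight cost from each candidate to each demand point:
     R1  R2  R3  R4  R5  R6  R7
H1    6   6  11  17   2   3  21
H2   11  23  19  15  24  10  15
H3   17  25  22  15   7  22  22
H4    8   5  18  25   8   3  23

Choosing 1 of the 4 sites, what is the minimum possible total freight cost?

66

Open {H1}.
  R1→H1 6, R2→H1 6, R3→H1 11, R4→H1 17, R5→H1 2, R6→H1 3, R7→H1 21  ⇒ total 66.
Compare {H4}: total 90.
Compare {H2}: total 117.
No size-1 selection does better; minimum is 66.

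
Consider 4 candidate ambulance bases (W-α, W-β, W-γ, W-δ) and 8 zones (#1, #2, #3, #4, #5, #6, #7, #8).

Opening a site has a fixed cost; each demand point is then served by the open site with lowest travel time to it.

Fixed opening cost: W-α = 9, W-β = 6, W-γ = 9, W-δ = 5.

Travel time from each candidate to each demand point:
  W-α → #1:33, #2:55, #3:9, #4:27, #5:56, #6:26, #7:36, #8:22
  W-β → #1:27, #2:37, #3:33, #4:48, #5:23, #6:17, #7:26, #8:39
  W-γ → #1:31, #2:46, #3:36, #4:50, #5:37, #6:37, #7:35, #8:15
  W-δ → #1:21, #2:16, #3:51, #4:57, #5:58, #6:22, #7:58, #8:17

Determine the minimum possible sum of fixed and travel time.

Open {W-α, W-β, W-δ}: assign each demand point to its cheapest open site.
  #1→W-δ 21, #2→W-δ 16, #3→W-α 9, #4→W-α 27, #5→W-β 23, #6→W-β 17, #7→W-β 26, #8→W-δ 17
  travel time 156, fixed 20 → total 176.
Compare {W-α, W-β, W-γ, W-δ}: travel time 154 + fixed 29 = 183.
Compare {W-α, W-β}: travel time 188 + fixed 15 = 203.
Compare {W-α, W-β, W-γ}: travel time 181 + fixed 24 = 205.
All other subsets cost ≥ 183. Minimum total cost: 176.

176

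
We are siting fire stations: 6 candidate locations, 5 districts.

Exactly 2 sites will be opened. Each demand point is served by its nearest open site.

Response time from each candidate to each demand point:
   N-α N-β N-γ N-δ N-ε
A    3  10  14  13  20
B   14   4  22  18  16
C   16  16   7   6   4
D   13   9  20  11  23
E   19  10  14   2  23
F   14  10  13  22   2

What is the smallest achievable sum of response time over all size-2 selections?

Open {A, C}.
  N-α→A 3, N-β→A 10, N-γ→C 7, N-δ→C 6, N-ε→C 4  ⇒ total 30.
Compare {B, C}: total 35.
Compare {C, D}: total 39.
No size-2 selection does better; minimum is 30.

30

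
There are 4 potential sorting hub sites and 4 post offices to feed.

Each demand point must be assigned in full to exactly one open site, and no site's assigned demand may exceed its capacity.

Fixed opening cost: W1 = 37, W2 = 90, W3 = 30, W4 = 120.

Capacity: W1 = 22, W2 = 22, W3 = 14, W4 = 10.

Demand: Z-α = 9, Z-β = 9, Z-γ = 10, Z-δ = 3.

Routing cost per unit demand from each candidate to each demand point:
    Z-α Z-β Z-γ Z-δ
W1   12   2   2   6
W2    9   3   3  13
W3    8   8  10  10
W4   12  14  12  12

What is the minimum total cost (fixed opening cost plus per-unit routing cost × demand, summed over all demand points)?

Open {W1, W3}; cheapest assignment that respects the capacities:
  W1 (cap 22, load 22): Z-β, Z-γ, Z-δ — cost 9×2 + 10×2 + 3×6 = 56
  W3 (cap 14, load 9): Z-α — cost 9×8 = 72
  Shipping 128, fixed 67 → total 195.
  Any other capacity-feasible assignment to {W1, W3} ships for at least 128.
Compare {W1, W2}: its best feasible assignment gives total 264.
Compare {W2, W3}: its best feasible assignment gives total 279.
Every other set of open sites that can feasibly serve all demand totals ≥ 264 even under its best assignment. Minimum: 195.

195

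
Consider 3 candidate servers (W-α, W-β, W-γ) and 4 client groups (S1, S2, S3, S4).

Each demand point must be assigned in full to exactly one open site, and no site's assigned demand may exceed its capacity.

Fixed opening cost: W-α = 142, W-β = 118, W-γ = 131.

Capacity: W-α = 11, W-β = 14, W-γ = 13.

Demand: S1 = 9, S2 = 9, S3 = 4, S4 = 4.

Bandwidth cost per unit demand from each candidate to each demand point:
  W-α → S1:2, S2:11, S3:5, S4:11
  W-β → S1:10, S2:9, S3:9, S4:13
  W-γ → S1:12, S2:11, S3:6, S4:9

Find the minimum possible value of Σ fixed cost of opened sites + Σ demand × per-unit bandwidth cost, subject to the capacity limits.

510

Open {W-β, W-γ}; cheapest assignment that respects the capacities:
  W-β (cap 14, load 13): S1, S3 — cost 9×10 + 4×9 = 126
  W-γ (cap 13, load 13): S2, S4 — cost 9×11 + 4×9 = 135
  Shipping 261, fixed 249 → total 510.
  Any other capacity-feasible assignment to {W-β, W-γ} ships for at least 261.
Compare {W-α, W-β, W-γ}: its best feasible assignment gives total 550.
Every other set of open sites that can feasibly serve all demand totals ≥ 550 even under its best assignment. Minimum: 510.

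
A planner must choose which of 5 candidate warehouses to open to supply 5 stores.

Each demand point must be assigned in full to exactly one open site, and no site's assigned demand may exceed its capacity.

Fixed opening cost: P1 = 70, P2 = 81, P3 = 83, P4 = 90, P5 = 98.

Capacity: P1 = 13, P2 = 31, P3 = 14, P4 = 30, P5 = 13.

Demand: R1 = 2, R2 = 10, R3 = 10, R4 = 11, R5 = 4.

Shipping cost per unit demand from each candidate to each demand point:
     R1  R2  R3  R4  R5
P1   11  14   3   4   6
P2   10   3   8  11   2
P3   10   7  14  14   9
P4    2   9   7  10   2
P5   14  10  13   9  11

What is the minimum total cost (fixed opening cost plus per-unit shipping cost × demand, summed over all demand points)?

Open {P1, P2}; cheapest assignment that respects the capacities:
  P1 (cap 13, load 11): R4 — cost 11×4 = 44
  P2 (cap 31, load 26): R1, R2, R3, R5 — cost 2×10 + 10×3 + 10×8 + 4×2 = 138
  Shipping 182, fixed 151 → total 333.
  Any other capacity-feasible assignment to {P1, P2} ships for at least 182.
Compare {P1, P4}: its best feasible assignment gives total 376.
Compare {P2, P4}: its best feasible assignment gives total 393.
Every other set of open sites that can feasibly serve all demand totals ≥ 376 even under its best assignment. Minimum: 333.

333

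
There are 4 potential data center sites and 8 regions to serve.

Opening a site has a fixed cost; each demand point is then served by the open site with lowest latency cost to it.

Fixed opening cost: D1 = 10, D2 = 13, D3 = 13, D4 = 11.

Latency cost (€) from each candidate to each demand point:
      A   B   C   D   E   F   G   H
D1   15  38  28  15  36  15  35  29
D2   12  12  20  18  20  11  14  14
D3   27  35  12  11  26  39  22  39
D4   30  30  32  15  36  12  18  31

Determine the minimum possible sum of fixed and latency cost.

132

Open {D2, D3}: assign each demand point to its cheapest open site.
  A→D2 12, B→D2 12, C→D3 12, D→D3 11, E→D2 20, F→D2 11, G→D2 14, H→D2 14
  latency cost 106, fixed 26 → total 132.
Compare {D2}: latency cost 121 + fixed 13 = 134.
Compare {D1, D2}: latency cost 118 + fixed 23 = 141.
Compare {D2, D4}: latency cost 118 + fixed 24 = 142.
All other subsets cost ≥ 134. Minimum total cost: 132.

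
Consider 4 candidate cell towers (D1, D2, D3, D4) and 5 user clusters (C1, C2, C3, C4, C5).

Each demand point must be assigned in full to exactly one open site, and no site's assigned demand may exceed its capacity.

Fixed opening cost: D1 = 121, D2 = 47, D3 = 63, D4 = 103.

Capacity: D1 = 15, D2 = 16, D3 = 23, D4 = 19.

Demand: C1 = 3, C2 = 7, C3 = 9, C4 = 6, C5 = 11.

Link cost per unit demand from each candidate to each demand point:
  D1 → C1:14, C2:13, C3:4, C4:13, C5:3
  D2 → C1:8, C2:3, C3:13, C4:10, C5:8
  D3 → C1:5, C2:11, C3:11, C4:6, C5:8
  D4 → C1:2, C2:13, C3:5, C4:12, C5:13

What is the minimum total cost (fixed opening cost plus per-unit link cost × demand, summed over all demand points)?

Open {D2, D3}; cheapest assignment that respects the capacities:
  D2 (cap 16, load 16): C2, C3 — cost 7×3 + 9×13 = 138
  D3 (cap 23, load 20): C1, C4, C5 — cost 3×5 + 6×6 + 11×8 = 139
  Shipping 277, fixed 110 → total 387.
  Any other capacity-feasible assignment to {D2, D3} ships for at least 277.
Compare {D2, D3, D4}: its best feasible assignment gives total 409.
Compare {D1, D2, D3}: its best feasible assignment gives total 427.
Every other set of open sites that can feasibly serve all demand totals ≥ 409 even under its best assignment. Minimum: 387.

387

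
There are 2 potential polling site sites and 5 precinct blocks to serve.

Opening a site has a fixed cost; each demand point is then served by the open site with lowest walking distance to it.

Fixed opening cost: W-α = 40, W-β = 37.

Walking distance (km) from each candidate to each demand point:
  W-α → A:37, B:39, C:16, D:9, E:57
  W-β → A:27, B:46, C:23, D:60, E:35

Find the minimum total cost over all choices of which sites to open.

198

Open {W-α}: assign each demand point to its cheapest open site.
  A→W-α 37, B→W-α 39, C→W-α 16, D→W-α 9, E→W-α 57
  walking distance 158, fixed 40 → total 198.
Compare {W-α, W-β}: walking distance 126 + fixed 77 = 203.
Compare {W-β}: walking distance 191 + fixed 37 = 228.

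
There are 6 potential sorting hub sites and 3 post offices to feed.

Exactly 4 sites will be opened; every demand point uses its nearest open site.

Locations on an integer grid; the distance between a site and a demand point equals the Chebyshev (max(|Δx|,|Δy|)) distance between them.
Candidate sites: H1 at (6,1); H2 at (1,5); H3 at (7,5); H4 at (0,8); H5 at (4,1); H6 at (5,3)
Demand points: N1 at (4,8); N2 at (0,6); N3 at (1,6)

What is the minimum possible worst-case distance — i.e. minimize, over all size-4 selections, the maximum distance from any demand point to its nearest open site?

Open {H1, H2, H3, H4}.
  Farthest demand point is N1 at distance 3 (to H2); all others are ≤ 3.
With {H1, H2, H3, H5} the worst case is 3.
With {H1, H2, H3, H6} the worst case is 3.
No size-4 selection achieves below 3.

3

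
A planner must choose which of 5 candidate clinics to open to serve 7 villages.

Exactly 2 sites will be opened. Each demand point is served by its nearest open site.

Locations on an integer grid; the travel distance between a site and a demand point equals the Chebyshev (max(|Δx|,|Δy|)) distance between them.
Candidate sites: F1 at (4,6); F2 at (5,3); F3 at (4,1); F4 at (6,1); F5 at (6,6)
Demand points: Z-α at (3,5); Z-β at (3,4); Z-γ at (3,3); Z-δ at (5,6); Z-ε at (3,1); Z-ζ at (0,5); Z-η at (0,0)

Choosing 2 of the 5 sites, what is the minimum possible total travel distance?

Open {F1, F3}.
  Z-α→F1 1, Z-β→F1 2, Z-γ→F3 2, Z-δ→F1 1, Z-ε→F3 1, Z-ζ→F1 4, Z-η→F3 4  ⇒ total 15.
Compare {F1, F2}: total 17.
Compare {F2, F3}: total 18.
No size-2 selection does better; minimum is 15.

15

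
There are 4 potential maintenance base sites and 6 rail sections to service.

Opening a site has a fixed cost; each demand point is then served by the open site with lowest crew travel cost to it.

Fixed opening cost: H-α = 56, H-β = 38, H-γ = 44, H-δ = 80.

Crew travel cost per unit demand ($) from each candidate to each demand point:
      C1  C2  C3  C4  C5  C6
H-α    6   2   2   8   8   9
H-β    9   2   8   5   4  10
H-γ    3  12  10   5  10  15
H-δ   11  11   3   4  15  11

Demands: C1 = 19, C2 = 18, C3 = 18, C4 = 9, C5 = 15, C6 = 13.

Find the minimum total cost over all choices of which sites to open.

489

Open {H-α, H-β, H-γ}: assign each demand point to its cheapest open site.
  C1→H-γ 19×3=57, C2→H-α 18×2=36, C3→H-α 18×2=36, C4→H-β 9×5=45, C5→H-β 15×4=60, C6→H-α 13×9=117
  crew travel cost 351, fixed 138 → total 489.
Compare {H-α, H-β}: crew travel cost 408 + fixed 94 = 502.
Compare {H-α, H-γ}: crew travel cost 411 + fixed 100 = 511.
Compare {H-β, H-γ, H-δ}: crew travel cost 373 + fixed 162 = 535.
All other subsets cost ≥ 502. Minimum total cost: 489.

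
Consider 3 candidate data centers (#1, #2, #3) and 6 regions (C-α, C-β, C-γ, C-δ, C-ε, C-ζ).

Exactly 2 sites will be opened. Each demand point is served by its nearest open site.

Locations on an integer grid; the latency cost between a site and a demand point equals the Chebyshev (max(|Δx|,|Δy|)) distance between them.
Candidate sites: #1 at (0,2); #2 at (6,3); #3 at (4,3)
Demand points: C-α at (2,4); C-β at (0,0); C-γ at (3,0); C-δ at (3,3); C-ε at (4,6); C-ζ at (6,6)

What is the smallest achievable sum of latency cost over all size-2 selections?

14

Open {#1, #3}.
  C-α→#1 2, C-β→#1 2, C-γ→#1 3, C-δ→#3 1, C-ε→#3 3, C-ζ→#3 3  ⇒ total 14.
Compare {#1, #2}: total 16.
Compare {#2, #3}: total 16.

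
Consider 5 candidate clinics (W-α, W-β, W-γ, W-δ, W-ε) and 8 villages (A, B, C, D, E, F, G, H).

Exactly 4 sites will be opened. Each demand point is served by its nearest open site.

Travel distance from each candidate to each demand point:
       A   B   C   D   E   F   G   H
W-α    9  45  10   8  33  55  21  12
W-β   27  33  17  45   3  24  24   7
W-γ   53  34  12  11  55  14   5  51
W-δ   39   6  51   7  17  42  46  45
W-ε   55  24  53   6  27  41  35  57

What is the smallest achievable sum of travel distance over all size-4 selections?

Open {W-α, W-β, W-γ, W-δ}.
  A→W-α 9, B→W-δ 6, C→W-α 10, D→W-δ 7, E→W-β 3, F→W-γ 14, G→W-γ 5, H→W-β 7  ⇒ total 61.
Compare {W-α, W-β, W-γ, W-ε}: total 78.
Compare {W-α, W-γ, W-δ, W-ε}: total 79.
No size-4 selection does better; minimum is 61.

61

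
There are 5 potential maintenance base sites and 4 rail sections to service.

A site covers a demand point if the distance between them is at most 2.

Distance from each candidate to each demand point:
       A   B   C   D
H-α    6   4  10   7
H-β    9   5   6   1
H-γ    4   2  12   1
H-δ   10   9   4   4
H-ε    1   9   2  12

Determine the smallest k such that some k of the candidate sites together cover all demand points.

Coverage sets (demand points within 2 of each site):
  H-α: {}
  H-β: {D}
  H-γ: {B, D}
  H-δ: {}
  H-ε: {A, C}
No single site covers all 4 demand points.
But {H-γ, H-ε} covers everything, so the minimum is 2.

2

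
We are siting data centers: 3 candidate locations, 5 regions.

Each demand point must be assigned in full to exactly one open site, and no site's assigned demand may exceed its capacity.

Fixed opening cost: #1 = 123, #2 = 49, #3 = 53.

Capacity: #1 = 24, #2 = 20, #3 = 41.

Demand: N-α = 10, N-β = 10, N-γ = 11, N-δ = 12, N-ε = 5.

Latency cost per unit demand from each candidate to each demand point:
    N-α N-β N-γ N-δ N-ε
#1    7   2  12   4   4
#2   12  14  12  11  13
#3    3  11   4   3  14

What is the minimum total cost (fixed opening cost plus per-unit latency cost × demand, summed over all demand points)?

Open {#1, #3}; cheapest assignment that respects the capacities:
  #1 (cap 24, load 15): N-β, N-ε — cost 10×2 + 5×4 = 40
  #3 (cap 41, load 33): N-α, N-γ, N-δ — cost 10×3 + 11×4 + 12×3 = 110
  Shipping 150, fixed 176 → total 326.
  Any other capacity-feasible assignment to {#1, #3} ships for at least 150.
Compare {#1, #2, #3}: its best feasible assignment gives total 375.
Compare {#2, #3}: its best feasible assignment gives total 417.
Every other set of open sites that can feasibly serve all demand totals ≥ 375 even under its best assignment. Minimum: 326.

326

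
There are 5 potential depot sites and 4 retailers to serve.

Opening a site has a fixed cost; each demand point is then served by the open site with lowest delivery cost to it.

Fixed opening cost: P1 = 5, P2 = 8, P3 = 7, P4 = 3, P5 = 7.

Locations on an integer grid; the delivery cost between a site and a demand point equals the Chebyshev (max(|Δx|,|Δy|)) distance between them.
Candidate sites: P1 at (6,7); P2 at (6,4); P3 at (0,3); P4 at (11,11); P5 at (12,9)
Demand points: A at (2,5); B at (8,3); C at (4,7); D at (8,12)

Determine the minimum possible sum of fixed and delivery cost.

20

Open {P1}: assign each demand point to its cheapest open site.
  A→P1 4, B→P1 4, C→P1 2, D→P1 5
  delivery cost 15, fixed 5 → total 20.
Compare {P1, P4}: delivery cost 13 + fixed 8 = 21.
Compare {P2, P4}: delivery cost 12 + fixed 11 = 23.
Compare {P2}: delivery cost 17 + fixed 8 = 25.
All other subsets cost ≥ 21. Minimum total cost: 20.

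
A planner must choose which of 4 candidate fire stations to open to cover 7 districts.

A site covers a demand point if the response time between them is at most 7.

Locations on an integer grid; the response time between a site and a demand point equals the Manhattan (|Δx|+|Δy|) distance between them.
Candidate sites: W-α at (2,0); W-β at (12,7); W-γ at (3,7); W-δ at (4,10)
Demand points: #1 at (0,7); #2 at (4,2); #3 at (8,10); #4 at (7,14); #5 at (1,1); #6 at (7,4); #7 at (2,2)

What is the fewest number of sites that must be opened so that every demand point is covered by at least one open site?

3

Coverage sets (demand points within 7 of each site):
  W-α: {#2, #5, #7}
  W-β: {#3}
  W-γ: {#1, #2, #6, #7}
  W-δ: {#1, #3, #4}
No 2 sites suffice: every size-2 union leaves at least one demand point uncovered.
But {W-α, W-γ, W-δ} covers everything, so the minimum is 3.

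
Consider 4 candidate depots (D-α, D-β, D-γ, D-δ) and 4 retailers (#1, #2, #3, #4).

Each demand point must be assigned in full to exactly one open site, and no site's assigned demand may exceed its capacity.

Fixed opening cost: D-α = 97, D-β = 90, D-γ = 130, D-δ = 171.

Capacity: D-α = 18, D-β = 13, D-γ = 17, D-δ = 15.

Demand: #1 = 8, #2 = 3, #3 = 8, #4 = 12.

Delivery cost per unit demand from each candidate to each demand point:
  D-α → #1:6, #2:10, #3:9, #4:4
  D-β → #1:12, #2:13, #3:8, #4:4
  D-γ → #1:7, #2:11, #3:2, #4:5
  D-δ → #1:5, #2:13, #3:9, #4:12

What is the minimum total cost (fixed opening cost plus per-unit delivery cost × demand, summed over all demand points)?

Open {D-α, D-γ}; cheapest assignment that respects the capacities:
  D-α (cap 18, load 15): #2, #4 — cost 3×10 + 12×4 = 78
  D-γ (cap 17, load 16): #1, #3 — cost 8×7 + 8×2 = 72
  Shipping 150, fixed 227 → total 377.
  Any other capacity-feasible assignment to {D-α, D-γ} ships for at least 150.
Compare {D-α, D-β, D-γ}: its best feasible assignment gives total 459.
Compare {D-β, D-γ, D-δ}: its best feasible assignment gives total 528.
Every other set of open sites that can feasibly serve all demand totals ≥ 459 even under its best assignment. Minimum: 377.

377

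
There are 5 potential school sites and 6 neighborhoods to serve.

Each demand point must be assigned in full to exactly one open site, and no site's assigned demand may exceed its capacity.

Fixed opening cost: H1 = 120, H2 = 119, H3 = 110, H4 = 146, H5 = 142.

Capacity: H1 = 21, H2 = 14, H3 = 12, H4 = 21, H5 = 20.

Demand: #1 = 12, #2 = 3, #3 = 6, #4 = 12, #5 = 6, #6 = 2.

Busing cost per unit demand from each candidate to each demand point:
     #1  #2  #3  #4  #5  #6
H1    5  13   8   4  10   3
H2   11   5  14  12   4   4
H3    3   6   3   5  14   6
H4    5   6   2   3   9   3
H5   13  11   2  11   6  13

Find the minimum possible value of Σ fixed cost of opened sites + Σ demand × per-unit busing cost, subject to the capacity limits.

Open {H1, H4}; cheapest assignment that respects the capacities:
  H1 (cap 21, load 20): #1, #5, #6 — cost 12×5 + 6×10 + 2×3 = 126
  H4 (cap 21, load 21): #2, #3, #4 — cost 3×6 + 6×2 + 12×3 = 66
  Shipping 192, fixed 266 → total 458.
  Any other capacity-feasible assignment to {H1, H4} ships for at least 192.
Compare {H2, H3, H4}: its best feasible assignment gives total 504.
Compare {H1, H2, H3}: its best feasible assignment gives total 526.
Every other set of open sites that can feasibly serve all demand totals ≥ 504 even under its best assignment. Minimum: 458.

458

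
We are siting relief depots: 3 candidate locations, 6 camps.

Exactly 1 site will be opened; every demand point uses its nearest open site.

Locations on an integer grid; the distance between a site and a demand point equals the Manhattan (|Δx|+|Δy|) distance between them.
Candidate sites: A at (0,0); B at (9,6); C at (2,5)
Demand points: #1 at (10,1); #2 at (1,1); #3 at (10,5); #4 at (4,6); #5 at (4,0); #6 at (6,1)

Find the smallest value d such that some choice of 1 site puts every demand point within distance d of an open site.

Open {C}.
  Farthest demand point is #1 at distance 12 (to C); all others are ≤ 12.
With {B} the worst case is 13.
With {A} the worst case is 15.
No size-1 selection achieves below 12.

12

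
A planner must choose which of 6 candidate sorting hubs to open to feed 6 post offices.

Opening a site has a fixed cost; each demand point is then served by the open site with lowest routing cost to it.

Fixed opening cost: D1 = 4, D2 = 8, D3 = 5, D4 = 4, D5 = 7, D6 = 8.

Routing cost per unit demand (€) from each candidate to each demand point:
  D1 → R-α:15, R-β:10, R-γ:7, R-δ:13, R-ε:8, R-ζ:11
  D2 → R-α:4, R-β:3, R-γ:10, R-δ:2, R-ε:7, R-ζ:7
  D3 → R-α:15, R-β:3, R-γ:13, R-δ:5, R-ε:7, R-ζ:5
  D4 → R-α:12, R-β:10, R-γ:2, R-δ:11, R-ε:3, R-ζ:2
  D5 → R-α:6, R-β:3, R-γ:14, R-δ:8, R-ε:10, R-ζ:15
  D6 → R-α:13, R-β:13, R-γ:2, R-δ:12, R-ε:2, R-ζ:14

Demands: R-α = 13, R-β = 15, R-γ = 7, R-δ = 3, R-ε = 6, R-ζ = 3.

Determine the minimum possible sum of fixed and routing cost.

153

Open {D2, D4}: assign each demand point to its cheapest open site.
  R-α→D2 13×4=52, R-β→D2 15×3=45, R-γ→D4 7×2=14, R-δ→D2 3×2=6, R-ε→D4 6×3=18, R-ζ→D4 3×2=6
  routing cost 141, fixed 12 → total 153.
Compare {D2, D4, D6}: routing cost 135 + fixed 20 = 155.
Compare {D1, D2, D4}: routing cost 141 + fixed 16 = 157.
Compare {D2, D3, D4}: routing cost 141 + fixed 17 = 158.
All other subsets cost ≥ 155. Minimum total cost: 153.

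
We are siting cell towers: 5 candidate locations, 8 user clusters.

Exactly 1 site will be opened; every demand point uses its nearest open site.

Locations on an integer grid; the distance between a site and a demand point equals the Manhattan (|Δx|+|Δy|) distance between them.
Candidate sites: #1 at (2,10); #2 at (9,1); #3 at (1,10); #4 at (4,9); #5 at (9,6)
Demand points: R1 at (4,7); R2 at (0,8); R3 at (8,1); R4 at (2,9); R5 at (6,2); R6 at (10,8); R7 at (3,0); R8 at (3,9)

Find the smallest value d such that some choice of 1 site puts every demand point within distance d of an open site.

12

Open {#4}.
  Farthest demand point is R3 at distance 12 (to #4); all others are ≤ 12.
With {#5} the worst case is 12.
With {#1} the worst case is 15.
No size-1 selection achieves below 12.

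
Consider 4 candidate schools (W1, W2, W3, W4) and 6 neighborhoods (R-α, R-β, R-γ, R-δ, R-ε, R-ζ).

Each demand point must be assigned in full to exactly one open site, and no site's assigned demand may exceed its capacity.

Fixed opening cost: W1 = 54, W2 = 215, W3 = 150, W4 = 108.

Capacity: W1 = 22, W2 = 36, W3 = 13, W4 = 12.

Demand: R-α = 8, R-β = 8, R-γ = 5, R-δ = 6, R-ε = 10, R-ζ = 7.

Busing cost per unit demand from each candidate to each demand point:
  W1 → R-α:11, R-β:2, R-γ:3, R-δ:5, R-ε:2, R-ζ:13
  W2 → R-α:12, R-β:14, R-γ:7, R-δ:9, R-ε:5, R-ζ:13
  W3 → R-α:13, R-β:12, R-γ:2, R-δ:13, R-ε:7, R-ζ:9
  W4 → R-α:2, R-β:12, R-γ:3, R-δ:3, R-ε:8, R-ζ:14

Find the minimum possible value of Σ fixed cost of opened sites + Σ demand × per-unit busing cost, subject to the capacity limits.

Open {W1, W2}; cheapest assignment that respects the capacities:
  W1 (cap 22, load 19): R-β, R-γ, R-δ — cost 8×2 + 5×3 + 6×5 = 61
  W2 (cap 36, load 25): R-α, R-ε, R-ζ — cost 8×12 + 10×5 + 7×13 = 237
  Shipping 298, fixed 269 → total 567.
  Any other capacity-feasible assignment to {W1, W2} ships for at least 298.
Compare {W1, W2, W4}: its best feasible assignment gives total 595.
Compare {W1, W3, W4}: its best feasible assignment gives total 599.
Every other set of open sites that can feasibly serve all demand totals ≥ 595 even under its best assignment. Minimum: 567.

567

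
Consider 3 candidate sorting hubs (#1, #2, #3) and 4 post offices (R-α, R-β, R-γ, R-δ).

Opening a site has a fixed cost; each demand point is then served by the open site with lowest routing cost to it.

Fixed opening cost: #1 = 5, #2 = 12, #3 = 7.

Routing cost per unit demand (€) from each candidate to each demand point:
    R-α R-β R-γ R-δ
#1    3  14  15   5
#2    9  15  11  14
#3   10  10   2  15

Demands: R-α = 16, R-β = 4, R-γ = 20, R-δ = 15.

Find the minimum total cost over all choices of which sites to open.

Open {#1, #3}: assign each demand point to its cheapest open site.
  R-α→#1 16×3=48, R-β→#3 4×10=40, R-γ→#3 20×2=40, R-δ→#1 15×5=75
  routing cost 203, fixed 12 → total 215.
Compare {#1, #2, #3}: routing cost 203 + fixed 24 = 227.
Compare {#1, #2}: routing cost 399 + fixed 17 = 416.
Compare {#2, #3}: routing cost 434 + fixed 19 = 453.
All other subsets cost ≥ 227. Minimum total cost: 215.

215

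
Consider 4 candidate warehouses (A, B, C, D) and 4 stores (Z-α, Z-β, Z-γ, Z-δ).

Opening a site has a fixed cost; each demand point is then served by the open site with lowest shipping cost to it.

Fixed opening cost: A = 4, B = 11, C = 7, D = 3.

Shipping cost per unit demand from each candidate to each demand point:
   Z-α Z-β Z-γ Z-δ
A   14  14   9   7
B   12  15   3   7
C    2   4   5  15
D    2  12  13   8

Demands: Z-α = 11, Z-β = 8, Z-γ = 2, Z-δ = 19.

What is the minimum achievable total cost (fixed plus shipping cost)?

208

Open {A, C}: assign each demand point to its cheapest open site.
  Z-α→C 11×2=22, Z-β→C 8×4=32, Z-γ→C 2×5=10, Z-δ→A 19×7=133
  shipping cost 197, fixed 11 → total 208.
Compare {B, C}: shipping cost 193 + fixed 18 = 211.
Compare {A, C, D}: shipping cost 197 + fixed 14 = 211.
Compare {B, C, D}: shipping cost 193 + fixed 21 = 214.
All other subsets cost ≥ 211. Minimum total cost: 208.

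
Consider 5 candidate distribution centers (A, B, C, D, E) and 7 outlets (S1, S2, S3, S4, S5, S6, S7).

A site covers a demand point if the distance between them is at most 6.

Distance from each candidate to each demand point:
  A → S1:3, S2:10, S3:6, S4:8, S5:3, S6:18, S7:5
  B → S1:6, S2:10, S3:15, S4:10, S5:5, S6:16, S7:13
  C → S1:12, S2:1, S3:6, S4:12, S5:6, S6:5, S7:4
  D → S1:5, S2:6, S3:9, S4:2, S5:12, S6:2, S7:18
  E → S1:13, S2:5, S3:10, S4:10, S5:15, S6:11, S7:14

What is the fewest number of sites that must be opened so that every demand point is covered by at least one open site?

Coverage sets (demand points within 6 of each site):
  A: {S1, S3, S5, S7}
  B: {S1, S5}
  C: {S2, S3, S5, S6, S7}
  D: {S1, S2, S4, S6}
  E: {S2}
No single site covers all 7 demand points.
But {A, D} covers everything, so the minimum is 2.

2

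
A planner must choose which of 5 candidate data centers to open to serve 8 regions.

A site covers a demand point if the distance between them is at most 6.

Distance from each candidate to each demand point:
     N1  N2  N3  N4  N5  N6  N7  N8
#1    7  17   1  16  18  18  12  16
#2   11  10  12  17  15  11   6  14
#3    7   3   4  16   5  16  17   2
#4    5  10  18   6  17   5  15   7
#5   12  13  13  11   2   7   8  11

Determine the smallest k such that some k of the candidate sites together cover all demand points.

Coverage sets (demand points within 6 of each site):
  #1: {N3}
  #2: {N7}
  #3: {N2, N3, N5, N8}
  #4: {N1, N4, N6}
  #5: {N5}
No 2 sites suffice: every size-2 union leaves at least one demand point uncovered.
But {#2, #3, #4} covers everything, so the minimum is 3.

3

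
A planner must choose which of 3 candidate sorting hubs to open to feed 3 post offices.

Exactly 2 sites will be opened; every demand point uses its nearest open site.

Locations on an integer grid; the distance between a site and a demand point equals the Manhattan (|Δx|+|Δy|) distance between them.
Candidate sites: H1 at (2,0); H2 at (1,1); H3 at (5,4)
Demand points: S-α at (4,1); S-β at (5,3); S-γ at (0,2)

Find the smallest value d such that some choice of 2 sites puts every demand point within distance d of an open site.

3

Open {H2, H3}.
  Farthest demand point is S-α at distance 3 (to H2); all others are ≤ 3.
With {H1, H3} the worst case is 4.
With {H1, H2} the worst case is 6.
No size-2 selection achieves below 3.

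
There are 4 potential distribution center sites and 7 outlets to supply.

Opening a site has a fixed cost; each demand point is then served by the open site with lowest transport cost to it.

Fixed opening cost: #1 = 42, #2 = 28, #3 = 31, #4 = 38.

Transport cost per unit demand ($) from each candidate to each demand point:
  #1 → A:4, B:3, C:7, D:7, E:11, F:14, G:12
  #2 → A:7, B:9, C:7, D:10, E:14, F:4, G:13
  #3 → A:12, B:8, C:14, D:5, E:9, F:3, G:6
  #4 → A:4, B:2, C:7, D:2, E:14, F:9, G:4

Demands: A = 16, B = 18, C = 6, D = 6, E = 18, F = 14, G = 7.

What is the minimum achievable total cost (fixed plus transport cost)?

Open {#3, #4}: assign each demand point to its cheapest open site.
  A→#4 16×4=64, B→#4 18×2=36, C→#4 6×7=42, D→#4 6×2=12, E→#3 18×9=162, F→#3 14×3=42, G→#4 7×4=28
  transport cost 386, fixed 69 → total 455.
Compare {#2, #3, #4}: transport cost 386 + fixed 97 = 483.
Compare {#1, #3, #4}: transport cost 386 + fixed 111 = 497.
Compare {#1, #3}: transport cost 436 + fixed 73 = 509.
All other subsets cost ≥ 483. Minimum total cost: 455.

455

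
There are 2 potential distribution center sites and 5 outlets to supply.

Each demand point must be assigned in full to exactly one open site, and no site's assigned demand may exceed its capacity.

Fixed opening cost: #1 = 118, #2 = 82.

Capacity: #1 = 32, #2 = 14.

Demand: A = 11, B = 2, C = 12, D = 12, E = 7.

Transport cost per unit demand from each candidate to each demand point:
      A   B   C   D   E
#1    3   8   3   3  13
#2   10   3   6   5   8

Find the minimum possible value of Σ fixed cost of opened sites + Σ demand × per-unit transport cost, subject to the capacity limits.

Open {#1, #2}; cheapest assignment that respects the capacities:
  #1 (cap 32, load 30): A, C, E — cost 11×3 + 12×3 + 7×13 = 160
  #2 (cap 14, load 14): B, D — cost 2×3 + 12×5 = 66
  Shipping 226, fixed 200 → total 426.
  Any other capacity-feasible assignment to {#1, #2} ships for at least 226.
Total demand is 44 and no other set of sites has combined capacity ≥ 44, so {#1, #2} is the only feasible choice of open sites. Minimum: 426.

426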